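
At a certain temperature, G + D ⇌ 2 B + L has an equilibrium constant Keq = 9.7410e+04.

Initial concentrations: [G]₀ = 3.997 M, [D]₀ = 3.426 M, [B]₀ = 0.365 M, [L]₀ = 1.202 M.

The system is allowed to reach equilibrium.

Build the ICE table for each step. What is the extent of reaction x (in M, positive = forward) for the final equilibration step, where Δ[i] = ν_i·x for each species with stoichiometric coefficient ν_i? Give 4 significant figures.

Q₀ = 0.01169 vs Keq = 9.7410e+04 ⇒ Q<K, forward
Step 1:
                    G           D           B           L
  init          3.997       3.426       0.365       1.202
  Δ            -3.422      -3.422       6.843       3.422
  eq           0.5753    0.004287       7.208       4.624
  solve Keq expr → x = 3.422; check Q = 9.7410e+04

x = 3.422 M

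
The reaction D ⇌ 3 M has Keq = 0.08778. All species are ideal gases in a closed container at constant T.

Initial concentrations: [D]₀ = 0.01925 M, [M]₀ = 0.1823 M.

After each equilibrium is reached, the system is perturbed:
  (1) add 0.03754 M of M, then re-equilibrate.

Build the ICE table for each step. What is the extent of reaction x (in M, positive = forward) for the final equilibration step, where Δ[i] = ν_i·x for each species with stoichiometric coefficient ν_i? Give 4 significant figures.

Q₀ = 0.3147 vs Keq = 0.08778 ⇒ Q>K, reverse
Step 1:
                    D           M
  init        0.01925      0.1823
  Δ           0.01341    -0.04024
  eq          0.03266      0.1421
  solve Keq expr → x = -0.01341; check Q = 0.08778
Then add 0.03754 M of M.
Step 2:
                    D           M
  init        0.03266      0.1796
  Δ          0.008654    -0.02596
  eq          0.04132      0.1536
  solve Keq expr → x = -0.008654; check Q = 0.08778

x = -0.008654 M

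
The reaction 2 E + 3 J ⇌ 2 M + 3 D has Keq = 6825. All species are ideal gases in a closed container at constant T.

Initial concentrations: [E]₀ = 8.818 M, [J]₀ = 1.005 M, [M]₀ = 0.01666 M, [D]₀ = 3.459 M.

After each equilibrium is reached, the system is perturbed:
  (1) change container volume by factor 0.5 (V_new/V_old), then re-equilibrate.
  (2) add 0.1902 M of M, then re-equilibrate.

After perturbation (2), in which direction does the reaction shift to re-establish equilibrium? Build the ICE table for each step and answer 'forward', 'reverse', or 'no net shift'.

Direction: reverse

Q₀ = 1.4553e-04 vs Keq = 6825 ⇒ Q<K, forward
Step 1:
                   E          J          M          D
  Initial      8.818      1.005    0.01666      3.459
  Change      -0.641    -0.9616      0.641     0.9616
  Equil        8.177    0.04343     0.6577      4.421
  solve Keq expr → x = 0.3205; check Q = 6825
Then change container volume by factor 0.5 (V_new/V_old).
Step 2:
                   E          J          M          D
  Initial      16.35    0.08685      1.315      8.841
  Change           0          0          0          0
  Equil        16.35    0.08685      1.315      8.841
  solve Keq expr → x = 0; check Q = 6825
Then add 0.1902 M of M.
Step 3:
                   E          J          M          D
  Initial      16.35    0.08685      1.506      8.841
  Change    0.005238   0.007857  -0.005238  -0.007857
  Equil        16.36    0.09471        1.5      8.833
  solve Keq expr → x = -0.002619; check Q = 6825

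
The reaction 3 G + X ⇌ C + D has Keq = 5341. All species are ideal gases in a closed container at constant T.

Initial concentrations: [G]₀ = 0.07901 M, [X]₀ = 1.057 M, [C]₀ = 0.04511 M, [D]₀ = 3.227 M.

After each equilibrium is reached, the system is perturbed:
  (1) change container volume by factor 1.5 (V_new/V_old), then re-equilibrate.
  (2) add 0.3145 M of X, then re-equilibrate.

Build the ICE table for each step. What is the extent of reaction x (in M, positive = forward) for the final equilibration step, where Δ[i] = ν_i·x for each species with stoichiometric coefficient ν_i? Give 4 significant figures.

Q₀ = 279.2 vs Keq = 5341 ⇒ Q<K, forward
Step 1:
                  G         X         C         D
  Initial   0.07901     1.057   0.04511     3.227
  Change   -0.04622  -0.01541   0.01541   0.01541
  Equil     0.03279     1.042   0.06052     3.242
  solve Keq expr → x = 0.01541; check Q = 5341
Then change container volume by factor 1.5 (V_new/V_old).
Step 2:
                  G         X         C         D
  Initial   0.02186    0.6944   0.04034     2.162
  Change   0.006247  0.002082 -0.002082 -0.002082
  Equil     0.02811    0.6965   0.03826      2.16
  solve Keq expr → x = -0.002082; check Q = 5341
Then add 0.3145 M of X.
Step 3:
                  G         X         C         D
  Initial   0.02811     1.011   0.03826      2.16
  Change  -0.003053 -0.001018  0.001018  0.001018
  Equil     0.02506      1.01   0.03928     2.161
  solve Keq expr → x = 0.001018; check Q = 5341

x = 0.001018 M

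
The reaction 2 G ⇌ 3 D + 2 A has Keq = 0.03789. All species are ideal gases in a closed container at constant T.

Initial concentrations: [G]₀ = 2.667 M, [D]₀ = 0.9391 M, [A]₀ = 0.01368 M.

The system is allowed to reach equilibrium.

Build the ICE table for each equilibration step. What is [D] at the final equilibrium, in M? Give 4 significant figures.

Q₀ = 2.1790e-05 vs Keq = 0.03789 ⇒ Q<K, forward
Step 1:
                  G         D         A
  Initial     2.667    0.9391   0.01368
  Change    -0.2797    0.4196    0.2797
  Equil       2.387     1.359    0.2934
  solve Keq expr → x = 0.1399; check Q = 0.03789

[D]_eq = 1.359 M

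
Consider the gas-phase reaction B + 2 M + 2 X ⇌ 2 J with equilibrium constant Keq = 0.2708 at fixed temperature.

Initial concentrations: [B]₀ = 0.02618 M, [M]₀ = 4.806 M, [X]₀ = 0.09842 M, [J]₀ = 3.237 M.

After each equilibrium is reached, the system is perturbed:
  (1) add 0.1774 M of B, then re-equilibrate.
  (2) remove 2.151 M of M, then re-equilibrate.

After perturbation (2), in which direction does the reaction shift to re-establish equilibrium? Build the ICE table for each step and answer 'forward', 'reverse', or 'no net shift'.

Direction: reverse

Q₀ = 1789 vs Keq = 0.2708 ⇒ Q>K, reverse
Step 1:
                   B          M          X          J
  Initial    0.02618      4.806    0.09842      3.237
  Change      0.4819     0.9638     0.9638    -0.9638
  Equil       0.5081       5.77      1.062      2.273
  solve Keq expr → x = -0.4819; check Q = 0.2708
Then add 0.1774 M of B.
Step 2:
                   B          M          X          J
  Initial     0.6855       5.77      1.062      2.273
  Change    -0.03821   -0.07642   -0.07642    0.07642
  Equil       0.6473      5.693     0.9858       2.35
  solve Keq expr → x = 0.03821; check Q = 0.2708
Then remove 2.151 M of M.
Step 3:
                   B          M          X          J
  Initial     0.6473      3.542     0.9858       2.35
  Change      0.1195     0.2391     0.2391    -0.2391
  Equil       0.7668      3.781      1.225      2.111
  solve Keq expr → x = -0.1195; check Q = 0.2708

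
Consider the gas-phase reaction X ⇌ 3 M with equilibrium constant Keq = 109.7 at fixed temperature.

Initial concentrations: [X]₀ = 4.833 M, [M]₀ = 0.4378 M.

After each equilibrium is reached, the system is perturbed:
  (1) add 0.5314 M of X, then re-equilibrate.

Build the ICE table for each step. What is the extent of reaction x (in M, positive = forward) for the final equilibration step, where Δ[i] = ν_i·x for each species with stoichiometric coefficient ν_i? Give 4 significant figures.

x = 0.1091 M

Q₀ = 0.01736 vs Keq = 109.7 ⇒ Q<K, forward
Step 1:
                    X           M
  init          4.833      0.4378
  Δ            -2.088       6.265
  eq            2.745       6.703
  solve Keq expr → x = 2.088; check Q = 109.7
Then add 0.5314 M of X.
Step 2:
                    X           M
  init          3.276       6.703
  Δ           -0.1091      0.3274
  eq            3.167        7.03
  solve Keq expr → x = 0.1091; check Q = 109.7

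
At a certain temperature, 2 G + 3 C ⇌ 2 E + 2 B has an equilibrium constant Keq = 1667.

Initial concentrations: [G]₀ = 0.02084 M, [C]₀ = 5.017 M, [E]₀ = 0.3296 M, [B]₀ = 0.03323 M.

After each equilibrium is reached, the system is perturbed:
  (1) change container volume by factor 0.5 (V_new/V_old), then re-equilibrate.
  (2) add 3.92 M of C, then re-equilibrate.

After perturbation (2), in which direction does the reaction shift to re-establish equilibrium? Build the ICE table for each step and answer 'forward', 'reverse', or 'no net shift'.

Direction: forward

Q₀ = 0.002187 vs Keq = 1667 ⇒ Q<K, forward
Step 1:
                    G           C           E           B
  I           0.02084       5.017      0.3296     0.03323
  C           -0.0208     -0.0312      0.0208      0.0208
  E        4.1650e-05       4.986      0.3504     0.05403
  solve Keq expr → x = 0.0104; check Q = 1667
Then change container volume by factor 0.5 (V_new/V_old).
Step 2:
                    G           C           E           B
  I        8.3300e-05       9.972      0.7008      0.1081
  C       -2.4382e-05 -3.6573e-05  2.4382e-05  2.4382e-05
  E        5.8917e-05       9.972      0.7008      0.1081
  solve Keq expr → x = 1.2191e-05; check Q = 1667
Then add 3.92 M of C.
Step 3:
                    G           C           E           B
  I        5.8917e-05       13.89      0.7008      0.1081
  C       -2.3077e-05 -3.4616e-05  2.3077e-05  2.3077e-05
  E        3.5840e-05       13.89      0.7008      0.1081
  solve Keq expr → x = 1.1539e-05; check Q = 1667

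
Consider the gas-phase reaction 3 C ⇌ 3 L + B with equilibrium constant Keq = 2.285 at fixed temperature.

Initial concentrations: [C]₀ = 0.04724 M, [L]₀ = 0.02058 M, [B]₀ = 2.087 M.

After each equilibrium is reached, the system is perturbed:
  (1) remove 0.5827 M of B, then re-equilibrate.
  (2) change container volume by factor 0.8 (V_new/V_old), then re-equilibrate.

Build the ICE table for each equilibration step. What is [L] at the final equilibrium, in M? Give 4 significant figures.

[L]_eq = 0.04374 M

Q₀ = 0.1726 vs Keq = 2.285 ⇒ Q<K, forward
Step 1:
                   C          L          B
  Initial    0.04724    0.02058      2.087
  Change    -0.01383    0.01383    0.00461
  Equil      0.03341    0.03441      2.092
  solve Keq expr → x = 0.00461; check Q = 2.285
Then remove 0.5827 M of B.
Step 2:
                   C          L          B
  Initial    0.03341    0.03441      1.509
  Change    -0.00184    0.00184 6.1318e-04
  Equil      0.03157    0.03625       1.51
  solve Keq expr → x = 6.1318e-04; check Q = 2.285
Then change container volume by factor 0.8 (V_new/V_old).
Step 3:
                   C          L          B
  Initial    0.03946    0.04531      1.887
  Change     0.00157   -0.00157 -5.2342e-04
  Equil      0.04103    0.04374      1.886
  solve Keq expr → x = -5.2342e-04; check Q = 2.285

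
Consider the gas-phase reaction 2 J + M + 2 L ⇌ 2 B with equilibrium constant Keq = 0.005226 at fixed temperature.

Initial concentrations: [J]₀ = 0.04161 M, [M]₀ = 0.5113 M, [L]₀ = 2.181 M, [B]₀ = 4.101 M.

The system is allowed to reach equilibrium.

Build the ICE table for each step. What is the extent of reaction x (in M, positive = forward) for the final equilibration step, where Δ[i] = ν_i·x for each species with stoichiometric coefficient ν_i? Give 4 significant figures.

Q₀ = 3994 vs Keq = 0.005226 ⇒ Q>K, reverse
Step 1:
                  J         M         L         B
  I         0.04161    0.5113     2.181     4.101
  C           2.742     1.371     2.742    -2.742
  E           2.784     1.882     4.923     1.359
  solve Keq expr → x = -1.371; check Q = 0.005226

x = -1.371 M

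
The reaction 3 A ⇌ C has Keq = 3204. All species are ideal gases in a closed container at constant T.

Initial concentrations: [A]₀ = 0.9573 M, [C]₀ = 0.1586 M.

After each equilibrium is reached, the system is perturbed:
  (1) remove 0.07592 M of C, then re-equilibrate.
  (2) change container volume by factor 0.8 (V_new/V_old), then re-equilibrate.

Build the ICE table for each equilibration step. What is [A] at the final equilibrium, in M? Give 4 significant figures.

Q₀ = 0.1808 vs Keq = 3204 ⇒ Q<K, forward
Step 1:
                  A         C
  I          0.9573    0.1586
  C         -0.9049    0.3016
  E         0.05237    0.4602
  solve Keq expr → x = 0.3016; check Q = 3204
Then remove 0.07592 M of C.
Step 2:
                  A         C
  I         0.05237    0.3843
  C       -0.003011  0.001004
  E         0.04936    0.3853
  solve Keq expr → x = 0.001004; check Q = 3204
Then change container volume by factor 0.8 (V_new/V_old).
Step 3:
                  A         C
  I          0.0617    0.4817
  C       -0.008425  0.002808
  E         0.05328    0.4845
  solve Keq expr → x = 0.002808; check Q = 3204

[A]_eq = 0.05328 M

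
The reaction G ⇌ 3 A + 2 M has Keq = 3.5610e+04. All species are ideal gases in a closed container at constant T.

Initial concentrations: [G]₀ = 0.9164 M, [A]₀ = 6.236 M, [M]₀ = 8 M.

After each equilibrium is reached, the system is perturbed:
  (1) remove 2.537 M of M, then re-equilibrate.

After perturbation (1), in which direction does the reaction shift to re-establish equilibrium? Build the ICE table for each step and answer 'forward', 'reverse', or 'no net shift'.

Q₀ = 1.6936e+04 vs Keq = 3.5610e+04 ⇒ Q<K, forward
Step 1:
                  G         A         M
  init       0.9164     6.236         8
  Δ         -0.2385    0.7155     0.477
  eq         0.6779     6.952     8.477
  solve Keq expr → x = 0.2385; check Q = 3.5610e+04
Then remove 2.537 M of M.
Step 2:
                  G         A         M
  init       0.6779     6.952      5.94
  Δ         -0.1956    0.5869    0.3913
  eq         0.4822     7.538     6.331
  solve Keq expr → x = 0.1956; check Q = 3.5610e+04

Direction: forward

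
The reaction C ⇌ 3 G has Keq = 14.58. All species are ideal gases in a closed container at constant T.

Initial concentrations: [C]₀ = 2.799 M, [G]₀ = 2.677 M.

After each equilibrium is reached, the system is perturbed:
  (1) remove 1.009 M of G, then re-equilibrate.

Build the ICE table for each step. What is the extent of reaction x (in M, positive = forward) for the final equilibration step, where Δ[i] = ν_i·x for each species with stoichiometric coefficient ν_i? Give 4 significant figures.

x = 0.2924 M

Q₀ = 6.854 vs Keq = 14.58 ⇒ Q<K, forward
Step 1:
                   C          G
  Initial      2.799      2.677
  Change     -0.2238     0.6715
  Equil        2.575      3.349
  solve Keq expr → x = 0.2238; check Q = 14.58
Then remove 1.009 M of G.
Step 2:
                   C          G
  Initial      2.575       2.34
  Change     -0.2924     0.8771
  Equil        2.283      3.217
  solve Keq expr → x = 0.2924; check Q = 14.58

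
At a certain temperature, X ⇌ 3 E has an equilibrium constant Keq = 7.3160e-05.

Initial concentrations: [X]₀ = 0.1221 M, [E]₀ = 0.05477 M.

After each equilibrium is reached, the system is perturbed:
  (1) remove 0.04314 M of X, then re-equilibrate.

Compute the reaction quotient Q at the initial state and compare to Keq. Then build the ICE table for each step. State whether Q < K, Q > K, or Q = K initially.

Q₀ = 0.001346 vs Keq = 7.3160e-05 ⇒ Q>K, reverse
Step 1:
                  X         E
  init       0.1221   0.05477
  Δ         0.01114  -0.03341
  eq         0.1332   0.02136
  solve Keq expr → x = -0.01114; check Q = 7.3160e-05
Then remove 0.04314 M of X.
Step 2:
                  X         E
  init       0.0901   0.02136
  Δ       8.5100e-04 -0.002553
  eq        0.09095   0.01881
  solve Keq expr → x = -8.5100e-04; check Q = 7.3160e-05

Q₀ = 0.001346; Q > K (proceeds reverse)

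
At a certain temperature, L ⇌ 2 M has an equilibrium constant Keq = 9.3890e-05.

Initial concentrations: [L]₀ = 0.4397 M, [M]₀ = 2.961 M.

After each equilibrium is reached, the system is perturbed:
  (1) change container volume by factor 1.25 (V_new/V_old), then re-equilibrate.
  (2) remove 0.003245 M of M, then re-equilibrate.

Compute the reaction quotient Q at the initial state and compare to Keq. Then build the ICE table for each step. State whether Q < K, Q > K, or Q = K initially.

Q₀ = 19.94 vs Keq = 9.3890e-05 ⇒ Q>K, reverse
Step 1:
                   L          M
  init        0.4397      2.961
  Δ            1.474     -2.948
  eq           1.913     0.0134
  solve Keq expr → x = -1.474; check Q = 9.3890e-05
Then change container volume by factor 1.25 (V_new/V_old).
Step 2:
                   L          M
  init         1.531    0.01072
  Δ       -6.3160e-04   0.001263
  eq            1.53    0.01199
  solve Keq expr → x = 6.3160e-04; check Q = 9.3890e-05
Then remove 0.003245 M of M.
Step 3:
                   L          M
  init          1.53   0.008741
  Δ        -0.001619   0.003239
  eq           1.529    0.01198
  solve Keq expr → x = 0.001619; check Q = 9.3890e-05

Q₀ = 19.94; Q > K (proceeds reverse)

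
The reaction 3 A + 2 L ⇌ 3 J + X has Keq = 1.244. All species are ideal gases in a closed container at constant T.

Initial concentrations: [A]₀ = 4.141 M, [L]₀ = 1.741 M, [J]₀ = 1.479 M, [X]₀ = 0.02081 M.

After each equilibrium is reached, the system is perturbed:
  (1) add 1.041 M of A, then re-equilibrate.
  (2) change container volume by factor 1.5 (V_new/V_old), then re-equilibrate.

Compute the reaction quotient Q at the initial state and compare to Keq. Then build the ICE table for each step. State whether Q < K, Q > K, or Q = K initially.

Q₀ = 3.1280e-04; Q < K (proceeds forward)

Q₀ = 3.1280e-04 vs Keq = 1.244 ⇒ Q<K, forward
Step 1:
                    A           L           J           X
  I             4.141       1.741       1.479     0.02081
  C             -1.48     -0.9869        1.48      0.4934
  E             2.661      0.7541       2.959      0.5142
  solve Keq expr → x = 0.4934; check Q = 1.244
Then add 1.041 M of A.
Step 2:
                    A           L           J           X
  I             3.702      0.7541       2.959      0.5142
  C           -0.2256     -0.1504      0.2256     0.07521
  E             3.476      0.6037       3.185      0.5895
  solve Keq expr → x = 0.07521; check Q = 1.244
Then change container volume by factor 1.5 (V_new/V_old).
Step 3:
                    A           L           J           X
  I             2.317      0.4025       2.123       0.393
  C           0.06016     0.04011    -0.06016    -0.02005
  E             2.378      0.4426       2.063      0.3729
  solve Keq expr → x = -0.02005; check Q = 1.244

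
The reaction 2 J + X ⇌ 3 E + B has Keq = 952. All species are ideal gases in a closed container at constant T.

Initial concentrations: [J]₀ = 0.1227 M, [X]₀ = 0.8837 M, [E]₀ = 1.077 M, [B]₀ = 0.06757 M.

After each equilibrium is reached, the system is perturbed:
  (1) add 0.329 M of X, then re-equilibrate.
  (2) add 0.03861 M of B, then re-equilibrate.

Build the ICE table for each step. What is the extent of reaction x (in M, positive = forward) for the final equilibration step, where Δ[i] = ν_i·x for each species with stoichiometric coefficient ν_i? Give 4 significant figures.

Q₀ = 6.345 vs Keq = 952 ⇒ Q<K, forward
Step 1:
                    J           X           E           B
  init         0.1227      0.8837       1.077     0.06757
  Δ           -0.1058    -0.05288      0.1586     0.05288
  eq          0.01695      0.8308       1.236      0.1204
  solve Keq expr → x = 0.05288; check Q = 952
Then add 0.329 M of X.
Step 2:
                    J           X           E           B
  init        0.01695        1.16       1.236      0.1204
  Δ         -0.002459   -0.001229    0.003688    0.001229
  eq          0.01449       1.159       1.239      0.1217
  solve Keq expr → x = 0.001229; check Q = 952
Then add 0.03861 M of B.
Step 3:
                    J           X           E           B
  init        0.01449       1.159       1.239      0.1603
  Δ           0.00202     0.00101   -0.003031    -0.00101
  eq          0.01651        1.16       1.236      0.1593
  solve Keq expr → x = -0.00101; check Q = 952

x = -0.00101 M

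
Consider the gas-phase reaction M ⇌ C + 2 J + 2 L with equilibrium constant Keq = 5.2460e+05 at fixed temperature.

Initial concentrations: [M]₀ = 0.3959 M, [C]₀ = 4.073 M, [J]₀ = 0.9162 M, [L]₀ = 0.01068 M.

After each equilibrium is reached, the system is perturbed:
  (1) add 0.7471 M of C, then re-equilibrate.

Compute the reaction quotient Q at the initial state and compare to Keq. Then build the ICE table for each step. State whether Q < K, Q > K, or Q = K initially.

Q₀ = 9.8504e-04; Q < K (proceeds forward)

Q₀ = 9.8504e-04 vs Keq = 5.2460e+05 ⇒ Q<K, forward
Step 1:
                    M           C           J           L
  init         0.3959       4.073      0.9162     0.01068
  Δ           -0.3959      0.3959      0.7918      0.7918
  eq       1.6002e-05       4.469       1.708      0.8024
  solve Keq expr → x = 0.3959; check Q = 5.2460e+05
Then add 0.7471 M of C.
Step 2:
                    M           C           J           L
  init     1.6002e-05       5.216       1.708      0.8024
  Δ        2.6747e-06 -2.6747e-06 -5.3495e-06 -5.3495e-06
  eq       1.8676e-05       5.216       1.708      0.8024
  solve Keq expr → x = -2.6747e-06; check Q = 5.2460e+05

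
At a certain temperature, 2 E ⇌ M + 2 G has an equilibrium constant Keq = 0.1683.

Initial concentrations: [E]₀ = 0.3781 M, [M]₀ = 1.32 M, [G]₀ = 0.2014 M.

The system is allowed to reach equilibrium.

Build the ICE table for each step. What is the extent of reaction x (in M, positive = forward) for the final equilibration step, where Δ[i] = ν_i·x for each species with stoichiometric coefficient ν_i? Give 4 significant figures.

Q₀ = 0.3745 vs Keq = 0.1683 ⇒ Q>K, reverse
Step 1:
                    E           M           G
  init         0.3781        1.32      0.2014
  Δ           0.04789    -0.02395    -0.04789
  eq            0.426       1.296      0.1535
  solve Keq expr → x = -0.02395; check Q = 0.1683

x = -0.02395 M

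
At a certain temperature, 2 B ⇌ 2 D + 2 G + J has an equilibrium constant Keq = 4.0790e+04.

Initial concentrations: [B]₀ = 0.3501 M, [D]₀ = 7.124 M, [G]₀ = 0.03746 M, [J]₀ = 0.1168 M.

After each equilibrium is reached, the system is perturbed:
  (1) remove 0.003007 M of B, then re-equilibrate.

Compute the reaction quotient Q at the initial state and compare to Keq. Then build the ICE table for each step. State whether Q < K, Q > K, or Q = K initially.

Q₀ = 0.06786; Q < K (proceeds forward)

Q₀ = 0.06786 vs Keq = 4.0790e+04 ⇒ Q<K, forward
Step 1:
                  B         D         G         J
  Initial    0.3501     7.124   0.03746    0.1168
  Change    -0.3426    0.3426    0.3426    0.1713
  Equil    0.007541     7.467      0.38    0.2881
  solve Keq expr → x = 0.1713; check Q = 4.0790e+04
Then remove 0.003007 M of B.
Step 2:
                  B         D         G         J
  Initial  0.004534     7.467      0.38    0.2881
  Change   0.002927 -0.002927 -0.002927 -0.001463
  Equil    0.007461     7.464    0.3771    0.2866
  solve Keq expr → x = -0.001463; check Q = 4.0790e+04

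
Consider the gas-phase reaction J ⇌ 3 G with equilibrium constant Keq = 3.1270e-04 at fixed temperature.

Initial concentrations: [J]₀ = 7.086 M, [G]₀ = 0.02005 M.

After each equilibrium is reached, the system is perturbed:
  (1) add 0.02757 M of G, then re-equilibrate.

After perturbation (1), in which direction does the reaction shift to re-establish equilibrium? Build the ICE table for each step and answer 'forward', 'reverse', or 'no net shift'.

Q₀ = 1.1375e-06 vs Keq = 3.1270e-04 ⇒ Q<K, forward
Step 1:
                   J          G
  init         7.086    0.02005
  Δ          -0.0367     0.1101
  eq           7.049     0.1301
  solve Keq expr → x = 0.0367; check Q = 3.1270e-04
Then add 0.02757 M of G.
Step 2:
                   J          G
  init         7.049     0.1577
  Δ         0.009171   -0.02751
  eq           7.058     0.1302
  solve Keq expr → x = -0.009171; check Q = 3.1270e-04

Direction: reverse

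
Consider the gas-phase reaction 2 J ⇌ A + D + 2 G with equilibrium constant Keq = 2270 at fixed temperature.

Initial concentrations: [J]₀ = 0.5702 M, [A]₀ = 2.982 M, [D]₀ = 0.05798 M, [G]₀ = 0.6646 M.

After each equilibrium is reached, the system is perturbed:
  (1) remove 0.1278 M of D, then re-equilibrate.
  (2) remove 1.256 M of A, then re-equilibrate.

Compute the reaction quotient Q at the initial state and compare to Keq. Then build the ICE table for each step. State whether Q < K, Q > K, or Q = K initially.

Q₀ = 0.2349; Q < K (proceeds forward)

Q₀ = 0.2349 vs Keq = 2270 ⇒ Q<K, forward
Step 1:
                   J          A          D          G
  Initial     0.5702      2.982    0.05798     0.6646
  Change     -0.5439      0.272      0.272     0.5439
  Equil      0.02628      3.254     0.3299      1.209
  solve Keq expr → x = 0.272; check Q = 2270
Then remove 0.1278 M of D.
Step 2:
                   J          A          D          G
  Initial    0.02628      3.254     0.2021      1.209
  Change   -0.005469   0.002735   0.002735   0.005469
  Equil      0.02081      3.257     0.2049      1.214
  solve Keq expr → x = 0.002735; check Q = 2270
Then remove 1.256 M of A.
Step 3:
                   J          A          D          G
  Initial    0.02081      2.001     0.2049      1.214
  Change   -0.004346   0.002173   0.002173   0.004346
  Equil      0.01647      2.003      0.207      1.218
  solve Keq expr → x = 0.002173; check Q = 2270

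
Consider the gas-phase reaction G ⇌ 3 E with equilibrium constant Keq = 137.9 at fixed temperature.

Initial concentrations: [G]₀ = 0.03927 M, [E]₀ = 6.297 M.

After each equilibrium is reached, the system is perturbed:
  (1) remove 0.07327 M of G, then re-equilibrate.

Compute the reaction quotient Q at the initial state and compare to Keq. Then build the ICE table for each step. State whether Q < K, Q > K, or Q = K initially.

Q₀ = 6358 vs Keq = 137.9 ⇒ Q>K, reverse
Step 1:
                    G           E
  init        0.03927       6.297
  Δ            0.6087      -1.826
  eq            0.648       4.471
  solve Keq expr → x = -0.6087; check Q = 137.9
Then remove 0.07327 M of G.
Step 2:
                    G           E
  init         0.5747       4.471
  Δ           0.03218    -0.09655
  eq           0.6069       4.374
  solve Keq expr → x = -0.03218; check Q = 137.9

Q₀ = 6358; Q > K (proceeds reverse)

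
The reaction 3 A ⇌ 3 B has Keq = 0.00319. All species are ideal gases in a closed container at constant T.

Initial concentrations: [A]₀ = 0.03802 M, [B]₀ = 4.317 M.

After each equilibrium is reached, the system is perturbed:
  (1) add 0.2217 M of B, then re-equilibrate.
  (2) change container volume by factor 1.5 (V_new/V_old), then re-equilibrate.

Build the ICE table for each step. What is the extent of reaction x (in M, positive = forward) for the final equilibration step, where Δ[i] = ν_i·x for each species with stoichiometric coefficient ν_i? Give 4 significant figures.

x = 0 M

Q₀ = 1.4639e+06 vs Keq = 0.00319 ⇒ Q>K, reverse
Step 1:
                  A         B
  init      0.03802     4.317
  Δ           3.758    -3.758
  eq          3.796    0.5588
  solve Keq expr → x = -1.253; check Q = 0.00319
Then add 0.2217 M of B.
Step 2:
                  A         B
  init        3.796    0.7805
  Δ          0.1933   -0.1933
  eq          3.989    0.5873
  solve Keq expr → x = -0.06442; check Q = 0.00319
Then change container volume by factor 1.5 (V_new/V_old).
Step 3:
                  A         B
  init         2.66    0.3915
  Δ               0         0
  eq           2.66    0.3915
  solve Keq expr → x = 0; check Q = 0.00319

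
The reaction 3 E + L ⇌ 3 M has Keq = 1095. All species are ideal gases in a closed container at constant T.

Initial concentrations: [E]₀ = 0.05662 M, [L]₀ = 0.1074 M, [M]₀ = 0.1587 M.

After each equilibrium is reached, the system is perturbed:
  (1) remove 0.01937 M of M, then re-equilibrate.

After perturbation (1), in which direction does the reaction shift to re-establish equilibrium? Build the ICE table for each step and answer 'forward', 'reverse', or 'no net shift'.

Q₀ = 205 vs Keq = 1095 ⇒ Q<K, forward
Step 1:
                  E         L         M
  I         0.05662    0.1074    0.1587
  C        -0.01949 -0.006495   0.01949
  E         0.03713    0.1009    0.1782
  solve Keq expr → x = 0.006495; check Q = 1095
Then remove 0.01937 M of M.
Step 2:
                  E         L         M
  I         0.03713    0.1009    0.1588
  C        -0.00324  -0.00108   0.00324
  E         0.03389   0.09982    0.1621
  solve Keq expr → x = 0.00108; check Q = 1095

Direction: forward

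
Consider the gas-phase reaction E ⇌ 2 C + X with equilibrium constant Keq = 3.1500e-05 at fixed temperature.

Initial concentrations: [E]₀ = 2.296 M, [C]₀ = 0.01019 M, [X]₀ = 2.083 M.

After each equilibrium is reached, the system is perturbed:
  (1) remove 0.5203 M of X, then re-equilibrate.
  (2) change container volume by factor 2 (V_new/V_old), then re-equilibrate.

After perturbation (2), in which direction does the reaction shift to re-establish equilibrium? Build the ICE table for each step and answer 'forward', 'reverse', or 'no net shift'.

Direction: forward

Q₀ = 9.4203e-05 vs Keq = 3.1500e-05 ⇒ Q>K, reverse
Step 1:
                    E           C           X
  init          2.296     0.01019       2.083
  Δ          0.002146   -0.004292   -0.002146
  eq            2.298    0.005898       2.081
  solve Keq expr → x = -0.002146; check Q = 3.1500e-05
Then remove 0.5203 M of X.
Step 2:
                    E           C           X
  init          2.298    0.005898       1.561
  Δ       -4.5549e-04  9.1098e-04  4.5549e-04
  eq            2.298    0.006809       1.561
  solve Keq expr → x = 4.5549e-04; check Q = 3.1500e-05
Then change container volume by factor 2 (V_new/V_old).
Step 3:
                    E           C           X
  init          1.149    0.003405      0.7805
  Δ         -0.001696    0.003392    0.001696
  eq            1.147    0.006797      0.7822
  solve Keq expr → x = 0.001696; check Q = 3.1500e-05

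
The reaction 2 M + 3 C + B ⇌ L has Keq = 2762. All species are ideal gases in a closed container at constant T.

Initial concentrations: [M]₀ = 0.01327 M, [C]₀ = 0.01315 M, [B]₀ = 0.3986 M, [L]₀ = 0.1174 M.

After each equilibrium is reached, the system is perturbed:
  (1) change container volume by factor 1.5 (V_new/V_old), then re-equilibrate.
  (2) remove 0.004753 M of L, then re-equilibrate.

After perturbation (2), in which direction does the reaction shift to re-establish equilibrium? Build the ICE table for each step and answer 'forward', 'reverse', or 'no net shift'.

Q₀ = 7.3555e+08 vs Keq = 2762 ⇒ Q>K, reverse
Step 1:
                   M          C          B          L
  Initial    0.01327    0.01315     0.3986     0.1174
  Change     0.09955     0.1493    0.04978   -0.04978
  Equil       0.1128     0.1625     0.4484    0.06762
  solve Keq expr → x = -0.04978; check Q = 2762
Then change container volume by factor 1.5 (V_new/V_old).
Step 2:
                   M          C          B          L
  Initial    0.07522     0.1083     0.2989    0.04508
  Change     0.02791    0.04186    0.01395   -0.01395
  Equil       0.1031     0.1502     0.3129    0.03113
  solve Keq expr → x = -0.01395; check Q = 2762
Then remove 0.004753 M of L.
Step 3:
                   M          C          B          L
  Initial     0.1031     0.1502     0.3129    0.02638
  Change   -0.002364  -0.003546  -0.001182   0.001182
  Equil       0.1008     0.1466     0.3117    0.02756
  solve Keq expr → x = 0.001182; check Q = 2762

Direction: forward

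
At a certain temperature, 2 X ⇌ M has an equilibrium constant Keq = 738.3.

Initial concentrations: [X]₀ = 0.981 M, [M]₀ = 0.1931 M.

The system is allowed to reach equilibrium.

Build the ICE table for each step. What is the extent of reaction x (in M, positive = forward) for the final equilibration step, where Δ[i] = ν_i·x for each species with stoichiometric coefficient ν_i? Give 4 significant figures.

x = 0.4755 M

Q₀ = 0.2007 vs Keq = 738.3 ⇒ Q<K, forward
Step 1:
                    X           M
  I             0.981      0.1931
  C           -0.9509      0.4755
  E           0.03009      0.6686
  solve Keq expr → x = 0.4755; check Q = 738.3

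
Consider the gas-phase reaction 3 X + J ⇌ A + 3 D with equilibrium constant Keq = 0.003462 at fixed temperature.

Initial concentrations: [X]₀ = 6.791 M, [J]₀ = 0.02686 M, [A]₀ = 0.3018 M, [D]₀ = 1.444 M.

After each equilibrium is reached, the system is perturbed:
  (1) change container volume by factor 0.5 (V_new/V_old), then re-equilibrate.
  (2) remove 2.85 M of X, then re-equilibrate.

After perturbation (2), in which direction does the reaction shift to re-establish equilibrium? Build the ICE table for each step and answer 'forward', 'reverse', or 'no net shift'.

Direction: reverse

Q₀ = 0.108 vs Keq = 0.003462 ⇒ Q>K, reverse
Step 1:
                   X          J          A          D
  Initial      6.791    0.02686     0.3018      1.444
  Change        0.39       0.13      -0.13      -0.39
  Equil        7.181     0.1569     0.1718      1.054
  solve Keq expr → x = -0.13; check Q = 0.003462
Then change container volume by factor 0.5 (V_new/V_old).
Step 2:
                   X          J          A          D
  Initial      14.36     0.3138     0.3436      2.108
  Change           0          0          0          0
  Equil        14.36     0.3138     0.3436      2.108
  solve Keq expr → x = 0; check Q = 0.003462
Then remove 2.85 M of X.
Step 3:
                   X          J          A          D
  Initial      11.51     0.3138     0.3436      2.108
  Change      0.1754    0.05848   -0.05848    -0.1754
  Equil        11.69     0.3722     0.2851      1.932
  solve Keq expr → x = -0.05848; check Q = 0.003462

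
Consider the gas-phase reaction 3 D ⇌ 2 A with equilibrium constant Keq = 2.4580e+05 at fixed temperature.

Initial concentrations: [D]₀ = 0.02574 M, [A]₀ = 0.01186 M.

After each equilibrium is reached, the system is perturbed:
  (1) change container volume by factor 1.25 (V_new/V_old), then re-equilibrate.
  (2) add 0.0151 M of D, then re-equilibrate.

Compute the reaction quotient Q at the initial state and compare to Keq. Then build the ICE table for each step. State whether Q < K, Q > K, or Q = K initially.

Q₀ = 8.248 vs Keq = 2.4580e+05 ⇒ Q<K, forward
Step 1:
                   D          A
  I          0.02574    0.01186
  C         -0.02427    0.01618
  E         0.001473    0.02804
  solve Keq expr → x = 0.008089; check Q = 2.4580e+05
Then change container volume by factor 1.25 (V_new/V_old).
Step 2:
                   D          A
  I         0.001179    0.02243
  C       8.8779e-05 -5.9186e-05
  E         0.001267    0.02237
  solve Keq expr → x = -2.9593e-05; check Q = 2.4580e+05
Then add 0.0151 M of D.
Step 3:
                   D          A
  I          0.01637    0.02237
  C         -0.01475   0.009834
  E         0.001616    0.03221
  solve Keq expr → x = 0.004917; check Q = 2.4580e+05

Q₀ = 8.248; Q < K (proceeds forward)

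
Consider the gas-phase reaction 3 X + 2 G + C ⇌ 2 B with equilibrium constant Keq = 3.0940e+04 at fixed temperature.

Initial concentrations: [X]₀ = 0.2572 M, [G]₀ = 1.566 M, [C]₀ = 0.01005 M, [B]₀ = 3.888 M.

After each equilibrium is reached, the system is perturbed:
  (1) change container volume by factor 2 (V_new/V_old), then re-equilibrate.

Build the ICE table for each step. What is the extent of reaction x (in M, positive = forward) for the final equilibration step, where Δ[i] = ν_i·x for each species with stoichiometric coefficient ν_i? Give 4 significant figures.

x = -0.01974 M

Q₀ = 3.6049e+04 vs Keq = 3.0940e+04 ⇒ Q>K, reverse
Step 1:
                  X         G         C         B
  I          0.2572     1.566   0.01005     3.888
  C        0.003459  0.002306  0.001153 -0.002306
  E          0.2607     1.568    0.0112     3.886
  solve Keq expr → x = -0.001153; check Q = 3.0940e+04
Then change container volume by factor 2 (V_new/V_old).
Step 2:
                  X         G         C         B
  I          0.1303    0.7842  0.005602     1.943
  C         0.05922   0.03948   0.01974  -0.03948
  E          0.1896    0.8236   0.02534     1.903
  solve Keq expr → x = -0.01974; check Q = 3.0940e+04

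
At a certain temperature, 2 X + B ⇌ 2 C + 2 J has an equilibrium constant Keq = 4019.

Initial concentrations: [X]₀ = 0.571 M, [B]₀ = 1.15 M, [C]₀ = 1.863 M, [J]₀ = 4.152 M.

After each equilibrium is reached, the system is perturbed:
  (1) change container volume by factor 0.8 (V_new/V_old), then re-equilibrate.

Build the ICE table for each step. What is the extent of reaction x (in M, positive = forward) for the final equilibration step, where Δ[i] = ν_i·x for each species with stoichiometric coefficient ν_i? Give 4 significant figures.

Q₀ = 159.6 vs Keq = 4019 ⇒ Q<K, forward
Step 1:
                  X         B         C         J
  Initial     0.571      1.15     1.863     4.152
  Change    -0.4037   -0.2019    0.4037    0.4037
  Equil      0.1673    0.9481     2.267     4.556
  solve Keq expr → x = 0.2019; check Q = 4019
Then change container volume by factor 0.8 (V_new/V_old).
Step 2:
                  X         B         C         J
  Initial    0.2091     1.185     2.833     5.695
  Change    0.02106   0.01053  -0.02106  -0.02106
  Equil      0.2302     1.196     2.812     5.674
  solve Keq expr → x = -0.01053; check Q = 4019

x = -0.01053 M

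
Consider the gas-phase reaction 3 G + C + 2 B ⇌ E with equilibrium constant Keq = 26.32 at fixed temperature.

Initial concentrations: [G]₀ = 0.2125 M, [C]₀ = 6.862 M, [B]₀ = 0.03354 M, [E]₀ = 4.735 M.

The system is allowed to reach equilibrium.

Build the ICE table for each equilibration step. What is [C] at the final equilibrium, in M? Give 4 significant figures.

Q₀ = 6.3924e+04 vs Keq = 26.32 ⇒ Q>K, reverse
Step 1:
                  G         C         B         E
  I          0.2125     6.862   0.03354     4.735
  C          0.4203    0.1401    0.2802   -0.1401
  E          0.6328     7.002    0.3137     4.595
  solve Keq expr → x = -0.1401; check Q = 26.32

[C]_eq = 7.002 M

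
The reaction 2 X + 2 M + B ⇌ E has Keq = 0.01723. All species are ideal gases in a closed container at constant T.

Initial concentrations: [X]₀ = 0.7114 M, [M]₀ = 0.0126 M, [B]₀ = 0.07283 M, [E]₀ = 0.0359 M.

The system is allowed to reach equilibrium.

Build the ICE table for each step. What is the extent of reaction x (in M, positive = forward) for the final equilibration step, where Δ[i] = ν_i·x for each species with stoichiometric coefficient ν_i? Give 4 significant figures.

Q₀ = 6135 vs Keq = 0.01723 ⇒ Q>K, reverse
Step 1:
                  X         M         B         E
  Initial    0.7114    0.0126   0.07283    0.0359
  Change    0.07178   0.07178   0.03589  -0.03589
  Equil      0.7832   0.08438    0.1087 8.1817e-06
  solve Keq expr → x = -0.03589; check Q = 0.01723

x = -0.03589 M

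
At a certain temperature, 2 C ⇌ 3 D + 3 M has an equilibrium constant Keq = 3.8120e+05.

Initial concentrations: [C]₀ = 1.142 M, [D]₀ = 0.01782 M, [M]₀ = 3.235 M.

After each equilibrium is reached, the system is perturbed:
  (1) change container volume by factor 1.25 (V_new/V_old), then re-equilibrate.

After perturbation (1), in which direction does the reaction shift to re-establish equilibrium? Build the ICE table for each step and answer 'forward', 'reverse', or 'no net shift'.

Q₀ = 1.4690e-04 vs Keq = 3.8120e+05 ⇒ Q<K, forward
Step 1:
                  C         D         M
  init        1.142   0.01782     3.235
  Δ          -1.104     1.656     1.656
  eq        0.03794     1.674     4.891
  solve Keq expr → x = 0.552; check Q = 3.8120e+05
Then change container volume by factor 1.25 (V_new/V_old).
Step 2:
                  C         D         M
  init      0.03035     1.339     3.913
  Δ        -0.01047    0.0157    0.0157
  eq        0.01989     1.355     3.929
  solve Keq expr → x = 0.005233; check Q = 3.8120e+05

Direction: forward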